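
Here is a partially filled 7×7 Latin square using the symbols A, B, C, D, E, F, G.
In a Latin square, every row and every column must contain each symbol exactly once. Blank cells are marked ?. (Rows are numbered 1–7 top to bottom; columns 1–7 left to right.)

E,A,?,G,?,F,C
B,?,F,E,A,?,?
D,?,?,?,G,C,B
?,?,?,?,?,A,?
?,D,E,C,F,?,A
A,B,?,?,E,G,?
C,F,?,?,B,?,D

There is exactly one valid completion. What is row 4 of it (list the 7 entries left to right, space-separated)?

Row 1, column 5: row 1 has {A, C, E, F, G} and column 5 has {A, B, E, F, G}, leaving only D.
Row 4, column 5: row 4 has {A} and column 5 has {A, B, D, E, F, G}, leaving only C.
Row 1, column 3: row 1 has {A, C, D, E, F, G} and column 3 has {E, F}, leaving only B.
Row 2, column 6: row 2 has {A, B, E, F} and column 6 has {A, C, F, G}, leaving only D.
Row 2, column 7: row 2 has {A, B, D, E, F} and column 7 has {A, B, C, D}, leaving only G.
Row 2, column 2: row 2 has {A, B, D, E, F, G} and column 2 has {A, B, D, F}, leaving only C.
Row 3, column 2: row 3 has {B, C, D, G} and column 2 has {A, B, C, D, F}, leaving only E.
Row 4, column 2: row 4 has {A, C} and column 2 has {A, B, C, D, E, F}, leaving only G.
Row 4, column 1: row 4 has {A, C, G} and column 1 has {A, B, C, D, E}, leaving only F.
Row 4, column 3: row 4 has {A, C, F, G} and column 3 has {B, E, F}, leaving only D.
Row 4, column 4: row 4 has {A, C, D, F, G} and column 4 has {C, E, G}, leaving only B.
Row 4, column 7: row 4 has {A, B, C, D, F, G} and column 7 has {A, B, C, D, G}, leaving only E.
So row 4 reads: F G D B C A E.

F G D B C A E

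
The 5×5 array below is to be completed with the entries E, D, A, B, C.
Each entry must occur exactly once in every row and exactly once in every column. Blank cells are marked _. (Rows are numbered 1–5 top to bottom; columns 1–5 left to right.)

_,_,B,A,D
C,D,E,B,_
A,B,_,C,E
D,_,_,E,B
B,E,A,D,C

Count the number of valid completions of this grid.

Row 1, column 1: eliminating its row and column leaves {E}.
Row 1, column 2: eliminating its row and column leaves {C}.
Row 2, column 5: eliminating its row and column leaves {A}.
Row 3, column 3: eliminating its row and column leaves {D}.
Row 4, column 2: eliminating its row and column leaves {A, C}.
Row 4, column 3: eliminating its row and column leaves {C}.
Only one assignment across all blanks avoids any row or column repeat, giving 1 completion.

1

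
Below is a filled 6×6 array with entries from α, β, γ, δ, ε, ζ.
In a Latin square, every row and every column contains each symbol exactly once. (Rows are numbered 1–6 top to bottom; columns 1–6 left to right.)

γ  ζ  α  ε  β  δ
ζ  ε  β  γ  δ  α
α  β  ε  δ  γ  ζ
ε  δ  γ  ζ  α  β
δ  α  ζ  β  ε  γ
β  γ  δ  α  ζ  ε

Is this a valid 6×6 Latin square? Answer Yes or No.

Each row is a permutation of the 6 symbols, and so is each column.

Yes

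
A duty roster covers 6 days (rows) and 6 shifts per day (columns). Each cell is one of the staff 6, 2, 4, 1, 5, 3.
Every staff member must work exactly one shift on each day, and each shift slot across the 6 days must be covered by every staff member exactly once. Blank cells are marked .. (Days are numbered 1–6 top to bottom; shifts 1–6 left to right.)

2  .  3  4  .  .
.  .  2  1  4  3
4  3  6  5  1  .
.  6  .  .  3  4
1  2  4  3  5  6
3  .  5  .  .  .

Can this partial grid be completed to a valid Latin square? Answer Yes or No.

Yes

No day or shift among the givens repeats a symbol, and propagating forced cells runs into no contradiction.
One valid completion exists (for instance, 2 1 3 4 6 5 / 6 5 2 1 4 3 / 4 3 6 5 1 2 / 5 6 1 2 3 4 / 1 2 4 3 5 6 / 3 4 5 6 2 1).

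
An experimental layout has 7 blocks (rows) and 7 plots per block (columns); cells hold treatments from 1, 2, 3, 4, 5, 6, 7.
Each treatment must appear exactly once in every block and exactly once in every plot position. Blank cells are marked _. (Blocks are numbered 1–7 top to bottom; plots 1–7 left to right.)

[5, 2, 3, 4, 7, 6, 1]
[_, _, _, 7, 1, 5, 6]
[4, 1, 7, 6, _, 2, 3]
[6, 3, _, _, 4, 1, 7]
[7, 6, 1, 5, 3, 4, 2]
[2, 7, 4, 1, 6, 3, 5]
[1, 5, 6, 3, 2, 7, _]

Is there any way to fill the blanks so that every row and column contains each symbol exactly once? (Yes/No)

No block or plot among the givens repeats a symbol, and propagating forced cells runs into no contradiction.
One valid completion exists (for instance, 5 2 3 4 7 6 1 / 3 4 2 7 1 5 6 / 4 1 7 6 5 2 3 / 6 3 5 2 4 1 7 / 7 6 1 5 3 4 2 / 2 7 4 1 6 3 5 / 1 5 6 3 2 7 4).

Yes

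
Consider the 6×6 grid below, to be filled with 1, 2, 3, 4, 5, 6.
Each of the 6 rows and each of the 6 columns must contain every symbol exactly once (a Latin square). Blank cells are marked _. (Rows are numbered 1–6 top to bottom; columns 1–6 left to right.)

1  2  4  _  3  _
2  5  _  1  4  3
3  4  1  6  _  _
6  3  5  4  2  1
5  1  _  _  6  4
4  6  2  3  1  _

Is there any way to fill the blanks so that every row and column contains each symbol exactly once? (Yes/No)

Yes

No row or column among the givens repeats a symbol, and propagating forced cells runs into no contradiction.
One valid completion exists (for instance, 1 2 4 5 3 6 / 2 5 6 1 4 3 / 3 4 1 6 5 2 / 6 3 5 4 2 1 / 5 1 3 2 6 4 / 4 6 2 3 1 5).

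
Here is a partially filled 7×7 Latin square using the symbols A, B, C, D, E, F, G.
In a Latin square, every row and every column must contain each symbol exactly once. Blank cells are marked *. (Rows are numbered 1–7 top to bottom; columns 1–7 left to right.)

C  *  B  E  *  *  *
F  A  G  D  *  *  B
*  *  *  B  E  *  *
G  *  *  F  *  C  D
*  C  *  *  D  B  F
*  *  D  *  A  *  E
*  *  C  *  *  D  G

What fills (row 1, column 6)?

Row 1, column 7: row 1 has {B, C, E} and column 7 has {B, D, E, F, G}, leaving only A.
Row 2, column 5: row 2 has {A, B, D, F, G} and column 5 has {A, D, E}, leaving only C.
Row 2, column 6: row 2 has {A, B, C, D, F, G} and column 6 has {B, C, D}, leaving only E.
Row 3, column 7: row 3 has {B, E} and column 7 has {A, B, D, E, F, G}, leaving only C.
Row 4, column 5: row 4 has {C, D, F, G} and column 5 has {A, C, D, E}, leaving only B.
Row 4, column 2: row 4 has {B, C, D, F, G} and column 2 has {A, C}, leaving only E.
Row 4, column 3: row 4 has {B, C, D, E, F, G} and column 3 has {B, C, D, G}, leaving only A.
Row 3, column 3: row 3 has {B, C, E} and column 3 has {A, B, C, D, G}, leaving only F.
Row 5, column 3: row 5 has {B, C, D, F} and column 3 has {A, B, C, D, F, G}, leaving only E.
Row 5, column 1: row 5 has {B, C, D, E, F} and column 1 has {C, F, G}, leaving only A.
Row 3, column 1: row 3 has {B, C, E, F} and column 1 has {A, C, F, G}, leaving only D.
Row 3, column 2: row 3 has {B, C, D, E, F} and column 2 has {A, C, E}, leaving only G.
Row 3, column 6: row 3 has {B, C, D, E, F, G} and column 6 has {B, C, D, E}, leaving only A.
Row 5, column 4: row 5 has {A, B, C, D, E, F} and column 4 has {B, D, E, F}, leaving only G.
Row 6, column 1: row 6 has {A, D, E} and column 1 has {A, C, D, F, G}, leaving only B.
Row 6, column 2: row 6 has {A, B, D, E} and column 2 has {A, C, E, G}, leaving only F.
Row 1, column 2: row 1 has {A, B, C, E} and column 2 has {A, C, E, F, G}, leaving only D.
Row 6, column 4: row 6 has {A, B, D, E, F} and column 4 has {B, D, E, F, G}, leaving only C.
Row 6, column 6: row 6 has {A, B, C, D, E, F} and column 6 has {A, B, C, D, E}, leaving only G.
Row 1 already has {A, B, C, D, E} and column 6 already has {A, B, C, D, E, G}, so row 1, column 6 must be F.

F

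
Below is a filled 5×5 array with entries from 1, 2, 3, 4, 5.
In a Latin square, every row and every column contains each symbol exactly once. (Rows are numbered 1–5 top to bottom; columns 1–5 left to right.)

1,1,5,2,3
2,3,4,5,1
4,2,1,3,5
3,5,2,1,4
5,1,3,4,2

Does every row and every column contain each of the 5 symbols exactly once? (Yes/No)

No

Column 2 contains 1 twice (at rows 1 and 5), so it is not a permutation.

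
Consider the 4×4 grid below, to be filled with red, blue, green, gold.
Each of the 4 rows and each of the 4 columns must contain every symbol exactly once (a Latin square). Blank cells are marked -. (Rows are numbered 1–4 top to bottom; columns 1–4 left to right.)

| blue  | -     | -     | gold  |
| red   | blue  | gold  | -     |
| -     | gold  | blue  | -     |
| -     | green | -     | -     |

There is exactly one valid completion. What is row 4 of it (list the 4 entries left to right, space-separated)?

Row 4, column 1: row 4 has {green} and column 1 has {red, blue}, leaving only gold.
Row 4, column 3: row 4 has {green, gold} and column 3 has {blue, gold}, leaving only red.
Row 4, column 4: row 4 has {red, green, gold} and column 4 has {gold}, leaving only blue.
So row 4 reads: gold green red blue.

gold green red blue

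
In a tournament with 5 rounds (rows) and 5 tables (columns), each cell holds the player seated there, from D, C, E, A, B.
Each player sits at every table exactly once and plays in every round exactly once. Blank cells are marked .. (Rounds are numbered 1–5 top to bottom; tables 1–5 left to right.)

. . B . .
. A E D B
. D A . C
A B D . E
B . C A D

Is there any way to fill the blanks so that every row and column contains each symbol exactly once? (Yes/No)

No round or table among the givens repeats a symbol, and propagating forced cells runs into no contradiction.
One valid completion exists (for instance, D C B E A / C A E D B / E D A B C / A B D C E / B E C A D).

Yes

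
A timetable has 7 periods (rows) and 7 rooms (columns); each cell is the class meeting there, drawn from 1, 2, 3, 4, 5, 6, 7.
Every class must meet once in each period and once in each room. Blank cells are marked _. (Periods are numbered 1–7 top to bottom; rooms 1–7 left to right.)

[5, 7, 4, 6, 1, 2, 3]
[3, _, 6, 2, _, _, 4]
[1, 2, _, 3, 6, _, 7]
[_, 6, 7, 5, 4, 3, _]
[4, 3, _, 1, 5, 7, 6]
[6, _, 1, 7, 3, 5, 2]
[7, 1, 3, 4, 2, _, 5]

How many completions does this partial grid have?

Period 2, room 2: eliminating its period and room leaves {5}.
Period 2, room 5: eliminating its period and room leaves {7}.
Period 2, room 6: eliminating its period and room leaves {1}.
Period 3, room 3: eliminating its period and room leaves {5}.
Period 3, room 6: eliminating its period and room leaves {4}.
Period 4, room 1: eliminating its period and room leaves {2}.
Period 4, room 7: eliminating its period and room leaves {1}.
Period 5, room 3: eliminating its period and room leaves {2}.
Period 6, room 2: eliminating its period and room leaves {4}.
Period 7, room 6: eliminating its period and room leaves {6}.
Only one assignment across all blanks avoids any period or room repeat, giving 1 completion.

1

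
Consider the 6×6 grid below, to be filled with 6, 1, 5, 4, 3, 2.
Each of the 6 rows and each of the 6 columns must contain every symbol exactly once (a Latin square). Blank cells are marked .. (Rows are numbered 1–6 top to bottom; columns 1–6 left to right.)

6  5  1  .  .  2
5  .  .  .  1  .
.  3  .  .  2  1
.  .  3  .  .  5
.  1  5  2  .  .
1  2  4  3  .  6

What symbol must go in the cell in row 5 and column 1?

Row 1, column 4: row 1 has {6, 1, 5, 2} and column 4 has {3, 2}, leaving only 4.
Row 1, column 5: row 1 has {6, 1, 5, 4, 2} and column 5 has {1, 2}, leaving only 3.
Row 2, column 4: row 2 has {1, 5} and column 4 has {4, 3, 2}, leaving only 6.
Row 2, column 2: row 2 has {6, 1, 5} and column 2 has {1, 5, 3, 2}, leaving only 4.
Row 2, column 3: row 2 has {6, 1, 5, 4} and column 3 has {1, 5, 4, 3}, leaving only 2.
Row 2, column 6: row 2 has {6, 1, 5, 4, 2} and column 6 has {6, 1, 5, 2}, leaving only 3.
Row 3, column 1: row 3 has {1, 3, 2} and column 1 has {6, 1, 5}, leaving only 4.
Row 5 already has {1, 5, 2} and column 1 already has {6, 1, 5, 4}, so row 5, column 1 must be 3.

3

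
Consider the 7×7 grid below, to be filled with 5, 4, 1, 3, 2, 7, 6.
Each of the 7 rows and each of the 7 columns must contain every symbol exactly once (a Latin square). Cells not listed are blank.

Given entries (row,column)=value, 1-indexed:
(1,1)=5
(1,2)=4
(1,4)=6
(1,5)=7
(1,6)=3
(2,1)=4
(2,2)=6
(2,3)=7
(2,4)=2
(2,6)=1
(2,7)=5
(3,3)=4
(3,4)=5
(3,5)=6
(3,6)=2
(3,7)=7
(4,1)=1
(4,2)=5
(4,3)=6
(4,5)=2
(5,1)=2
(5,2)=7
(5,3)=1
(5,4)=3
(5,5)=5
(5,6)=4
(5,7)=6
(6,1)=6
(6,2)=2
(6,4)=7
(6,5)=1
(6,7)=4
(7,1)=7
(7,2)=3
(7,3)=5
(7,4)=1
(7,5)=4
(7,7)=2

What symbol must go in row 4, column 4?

4

Row 4 already has {5, 1, 2, 6} and column 4 already has {5, 1, 3, 2, 7, 6}, so row 4, column 4 must be 4.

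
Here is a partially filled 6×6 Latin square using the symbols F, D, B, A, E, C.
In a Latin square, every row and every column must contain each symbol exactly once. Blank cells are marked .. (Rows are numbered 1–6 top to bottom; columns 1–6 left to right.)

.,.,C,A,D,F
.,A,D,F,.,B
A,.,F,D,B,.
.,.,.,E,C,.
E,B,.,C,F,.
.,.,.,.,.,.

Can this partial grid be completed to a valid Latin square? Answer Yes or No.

No row or column among the givens repeats a symbol, and propagating forced cells runs into no contradiction.
One valid completion exists (for instance, B E C A D F / C A D F E B / A C F D B E / F D B E C A / E B A C F D / D F E B A C).

Yes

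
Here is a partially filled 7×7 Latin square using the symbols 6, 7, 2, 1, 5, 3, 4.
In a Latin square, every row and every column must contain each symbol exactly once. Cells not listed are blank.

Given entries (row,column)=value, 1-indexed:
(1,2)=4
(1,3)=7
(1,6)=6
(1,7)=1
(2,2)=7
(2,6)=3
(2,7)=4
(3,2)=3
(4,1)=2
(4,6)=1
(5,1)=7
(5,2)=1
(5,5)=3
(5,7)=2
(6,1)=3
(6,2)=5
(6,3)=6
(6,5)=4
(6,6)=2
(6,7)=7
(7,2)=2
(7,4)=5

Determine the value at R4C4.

4

Row 1, column 1: row 1 has {6, 7, 1, 4} and column 1 has {7, 2, 3}, leaving only 5.
Row 1, column 5: row 1 has {6, 7, 1, 5, 4} and column 5 has {3, 4}, leaving only 2.
Row 1, column 4: row 1 has {6, 7, 2, 1, 5, 4} and column 4 has {5}, leaving only 3.
Row 4, column 2: row 4 has {2, 1} and column 2 has {7, 2, 1, 5, 3, 4}, leaving only 6.
Row 6, column 4: row 6 has {6, 7, 2, 5, 3, 4} and column 4 has {5, 3}, leaving only 1.
Row 4, column 4 is narrowed to {7, 4}.
If it were 7, then row 2, column 5 would be left with no valid symbol.
So row 4, column 4 must be 4.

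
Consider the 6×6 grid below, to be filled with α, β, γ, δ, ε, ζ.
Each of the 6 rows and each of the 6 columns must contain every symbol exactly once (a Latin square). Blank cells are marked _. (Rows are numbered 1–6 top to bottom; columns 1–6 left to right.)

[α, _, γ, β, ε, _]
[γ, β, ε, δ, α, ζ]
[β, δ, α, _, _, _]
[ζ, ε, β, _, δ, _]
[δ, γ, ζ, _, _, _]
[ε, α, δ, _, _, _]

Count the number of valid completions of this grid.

3

Row 1, column 2: eliminating its row and column leaves {ζ}.
Row 1, column 6: eliminating its row and column leaves {δ}.
Row 3, column 4: eliminating its row and column leaves {γ, ε, ζ}.
Row 3, column 5: eliminating its row and column leaves {γ, ζ}.
Row 3, column 6: eliminating its row and column leaves {γ, ε}.
Row 4, column 4: eliminating its row and column leaves {α, γ}.
Row 4, column 6: eliminating its row and column leaves {α, γ}.
Row 5, column 4: eliminating its row and column leaves {α, ε}.
Row 5, column 5: eliminating its row and column leaves {β}.
Row 5, column 6: eliminating its row and column leaves {α, β, ε}.
Row 6, column 4: eliminating its row and column leaves {γ, ζ}.
Row 6, column 5: eliminating its row and column leaves {β, γ, ζ}.
Row 6, column 6: eliminating its row and column leaves {β, γ}.
Enumerating the assignments across these blanks that avoid any row or column repeat gives 3 completions.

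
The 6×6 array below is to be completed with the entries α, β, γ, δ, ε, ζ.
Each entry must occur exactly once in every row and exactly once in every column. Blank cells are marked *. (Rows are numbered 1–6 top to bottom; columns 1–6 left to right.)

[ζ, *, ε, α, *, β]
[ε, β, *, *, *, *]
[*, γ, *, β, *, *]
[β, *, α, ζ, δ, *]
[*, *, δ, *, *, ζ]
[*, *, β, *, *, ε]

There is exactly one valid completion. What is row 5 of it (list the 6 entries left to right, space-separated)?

Row 1, column 2: row 1 has {α, β, ε, ζ} and column 2 has {β, γ}, leaving only δ.
Row 1, column 5: row 1 has {α, β, δ, ε, ζ} and column 5 has {δ}, leaving only γ.
Row 3, column 3: row 3 has {β, γ} and column 3 has {α, β, δ, ε}, leaving only ζ.
Row 2, column 3: row 2 has {β, ε} and column 3 has {α, β, δ, ε, ζ}, leaving only γ.
Row 2, column 4: row 2 has {β, γ, ε} and column 4 has {α, β, ζ}, leaving only δ.
Row 2, column 6: row 2 has {β, γ, δ, ε} and column 6 has {β, ε, ζ}, leaving only α.
Row 2, column 5: row 2 has {α, β, γ, δ, ε} and column 5 has {γ, δ}, leaving only ζ.
Row 3, column 6: row 3 has {β, γ, ζ} and column 6 has {α, β, ε, ζ}, leaving only δ.
Row 3, column 1: row 3 has {β, γ, δ, ζ} and column 1 has {β, ε, ζ}, leaving only α.
Row 5, column 1: row 5 has {δ, ζ} and column 1 has {α, β, ε, ζ}, leaving only γ.
Row 5, column 4: row 5 has {γ, δ, ζ} and column 4 has {α, β, δ, ζ}, leaving only ε.
Row 5, column 2: row 5 has {γ, δ, ε, ζ} and column 2 has {β, γ, δ}, leaving only α.
Row 5, column 5: row 5 has {α, γ, δ, ε, ζ} and column 5 has {γ, δ, ζ}, leaving only β.
So row 5 reads: γ α δ ε β ζ.

γ α δ ε β ζ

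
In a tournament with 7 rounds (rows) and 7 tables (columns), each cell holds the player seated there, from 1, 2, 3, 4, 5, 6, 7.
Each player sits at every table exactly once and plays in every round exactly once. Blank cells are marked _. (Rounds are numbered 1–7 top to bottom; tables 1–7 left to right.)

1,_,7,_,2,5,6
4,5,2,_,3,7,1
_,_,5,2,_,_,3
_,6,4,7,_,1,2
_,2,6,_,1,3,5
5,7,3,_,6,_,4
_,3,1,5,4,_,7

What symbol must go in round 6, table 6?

Round 6 already has {3, 4, 5, 6, 7} and table 6 already has {1, 3, 5, 7}, so round 6, table 6 must be 2.

2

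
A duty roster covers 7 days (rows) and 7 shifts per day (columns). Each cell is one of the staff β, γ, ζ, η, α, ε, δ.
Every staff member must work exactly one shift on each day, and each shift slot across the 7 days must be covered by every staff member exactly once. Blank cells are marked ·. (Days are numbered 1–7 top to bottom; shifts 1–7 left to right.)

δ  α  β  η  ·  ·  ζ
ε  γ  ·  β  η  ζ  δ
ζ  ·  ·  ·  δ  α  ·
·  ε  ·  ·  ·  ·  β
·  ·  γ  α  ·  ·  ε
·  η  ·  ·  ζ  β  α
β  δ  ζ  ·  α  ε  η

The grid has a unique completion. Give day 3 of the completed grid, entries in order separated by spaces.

ζ β η ε δ α γ

Day 3, shift 2: day 3 has {ζ, α, δ} and shift 2 has {γ, η, α, ε, δ}, leaving only β.
Day 3, shift 7: day 3 has {β, ζ, α, δ} and shift 7 has {β, ζ, η, α, ε, δ}, leaving only γ.
Day 3, shift 4: day 3 has {β, γ, ζ, α, δ} and shift 4 has {β, η, α}, leaving only ε.
Day 3, shift 3: day 3 has {β, γ, ζ, α, ε, δ} and shift 3 has {β, γ, ζ}, leaving only η.
So day 3 reads: ζ β η ε δ α γ.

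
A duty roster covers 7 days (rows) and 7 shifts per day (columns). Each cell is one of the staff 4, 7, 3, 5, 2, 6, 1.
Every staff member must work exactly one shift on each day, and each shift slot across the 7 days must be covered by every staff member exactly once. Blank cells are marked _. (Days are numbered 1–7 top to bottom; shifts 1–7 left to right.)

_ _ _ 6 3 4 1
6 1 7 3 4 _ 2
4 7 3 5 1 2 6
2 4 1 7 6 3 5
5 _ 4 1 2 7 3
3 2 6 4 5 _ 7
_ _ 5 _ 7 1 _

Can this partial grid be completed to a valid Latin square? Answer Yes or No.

No

Day 6, shift 6: day 6 together with shift 6 already contain {4, 7, 3, 5, 2, 6, 1} — every symbol — so nothing can go there. The grid has no valid completion.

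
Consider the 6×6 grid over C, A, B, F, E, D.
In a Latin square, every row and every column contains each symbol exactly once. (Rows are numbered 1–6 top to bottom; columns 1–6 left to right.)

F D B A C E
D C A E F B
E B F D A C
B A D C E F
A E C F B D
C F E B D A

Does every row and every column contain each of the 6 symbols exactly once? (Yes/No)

Each row is a permutation of the 6 symbols, and so is each column.

Yes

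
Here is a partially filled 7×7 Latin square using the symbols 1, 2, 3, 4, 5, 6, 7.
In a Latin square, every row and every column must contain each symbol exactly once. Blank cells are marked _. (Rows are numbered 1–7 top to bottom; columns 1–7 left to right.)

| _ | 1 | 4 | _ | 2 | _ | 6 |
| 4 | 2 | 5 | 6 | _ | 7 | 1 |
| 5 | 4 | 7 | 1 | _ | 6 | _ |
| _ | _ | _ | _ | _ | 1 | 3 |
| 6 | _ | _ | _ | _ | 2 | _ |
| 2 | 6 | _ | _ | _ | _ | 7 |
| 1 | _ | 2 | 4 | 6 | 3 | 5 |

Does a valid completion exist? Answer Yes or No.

Row 1, column 6: row 1 has {1, 2, 4, 6} and column 6 has {1, 2, 3, 6, 7}, so it must be 5.
Row 2, column 5: row 2 has {1, 2, 4, 5, 6, 7} and column 5 has {2, 6}, so it must be 3.
Now row 3, column 5: row 3 together with column 5 already contain {1, 2, 3, 4, 5, 6, 7} — every symbol — so nothing can go there. The grid has no valid completion.

No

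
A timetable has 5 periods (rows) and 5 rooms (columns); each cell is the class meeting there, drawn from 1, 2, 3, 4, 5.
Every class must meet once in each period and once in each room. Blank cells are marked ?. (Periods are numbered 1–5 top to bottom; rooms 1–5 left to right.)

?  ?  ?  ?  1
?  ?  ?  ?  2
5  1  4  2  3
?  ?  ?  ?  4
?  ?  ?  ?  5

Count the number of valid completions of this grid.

Period 1, room 1: eliminating its period and room leaves {2, 3, 4}.
Period 1, room 2: eliminating its period and room leaves {2, 3, 4, 5}.
Period 1, room 3: eliminating its period and room leaves {2, 3, 5}.
Period 1, room 4: eliminating its period and room leaves {3, 4, 5}.
Period 2, room 1: eliminating its period and room leaves {1, 3, 4}.
Period 2, room 2: eliminating its period and room leaves {3, 4, 5}.
Period 2, room 3: eliminating its period and room leaves {1, 3, 5}.
Period 2, room 4: eliminating its period and room leaves {1, 3, 4, 5}.
Period 4, room 1: eliminating its period and room leaves {1, 2, 3}.
Period 4, room 2: eliminating its period and room leaves {2, 3, 5}.
Period 4, room 3: eliminating its period and room leaves {1, 2, 3, 5}.
Period 4, room 4: eliminating its period and room leaves {1, 3, 5}.
Period 5, room 1: eliminating its period and room leaves {1, 2, 3, 4}.
Period 5, room 2: eliminating its period and room leaves {2, 3, 4}.
Period 5, room 3: eliminating its period and room leaves {1, 2, 3}.
Period 5, room 4: eliminating its period and room leaves {1, 3, 4}.
Enumerating the assignments across these blanks that avoid any period or room repeat gives 56 completions.

56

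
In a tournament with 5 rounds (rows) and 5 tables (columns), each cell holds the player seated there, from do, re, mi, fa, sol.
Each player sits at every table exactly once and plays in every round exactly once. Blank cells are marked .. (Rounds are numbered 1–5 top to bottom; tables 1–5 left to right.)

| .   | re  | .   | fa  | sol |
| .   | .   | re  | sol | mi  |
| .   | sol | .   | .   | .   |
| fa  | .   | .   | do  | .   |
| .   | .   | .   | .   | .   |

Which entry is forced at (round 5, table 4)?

Round 2, table 1: round 2 has {re, mi, sol} and table 1 has {fa}, leaving only do.
Round 1, table 1: round 1 has {re, fa, sol} and table 1 has {do, fa}, leaving only mi.
Round 1, table 3: round 1 has {re, mi, fa, sol} and table 3 has {re}, leaving only do.
Round 2, table 2: round 2 has {do, re, mi, sol} and table 2 has {re, sol}, leaving only fa.
Round 3, table 1: round 3 has {sol} and table 1 has {do, mi, fa}, leaving only re.
Round 3, table 4: round 3 has {re, sol} and table 4 has {do, fa, sol}, leaving only mi.
Round 5 already has {} and table 4 already has {do, mi, fa, sol}, so round 5, table 4 must be re.

re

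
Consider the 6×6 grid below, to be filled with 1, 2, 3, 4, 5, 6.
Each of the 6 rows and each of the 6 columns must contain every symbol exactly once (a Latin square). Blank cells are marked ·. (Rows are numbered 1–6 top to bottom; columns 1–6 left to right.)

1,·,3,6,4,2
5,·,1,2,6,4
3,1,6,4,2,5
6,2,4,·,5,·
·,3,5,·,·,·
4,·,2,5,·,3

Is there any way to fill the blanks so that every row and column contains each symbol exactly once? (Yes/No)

No

Row 2, column 2: row 2 together with column 2 already contain {1, 2, 3, 4, 5, 6} — every symbol — so nothing can go there. The grid has no valid completion.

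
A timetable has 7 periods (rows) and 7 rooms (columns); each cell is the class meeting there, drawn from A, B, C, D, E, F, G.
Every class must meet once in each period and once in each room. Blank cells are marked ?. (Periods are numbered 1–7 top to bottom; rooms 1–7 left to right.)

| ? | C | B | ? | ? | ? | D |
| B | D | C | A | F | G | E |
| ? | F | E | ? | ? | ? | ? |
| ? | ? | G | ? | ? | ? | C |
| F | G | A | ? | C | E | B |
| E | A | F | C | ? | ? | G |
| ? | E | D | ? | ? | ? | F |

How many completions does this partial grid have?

12

Period 1, room 1: eliminating its period and room leaves {A, G}.
Period 1, room 4: eliminating its period and room leaves {E, F, G}.
Period 1, room 5: eliminating its period and room leaves {A, E, G}.
Period 1, room 6: eliminating its period and room leaves {A, F}.
Period 3, room 1: eliminating its period and room leaves {A, C, D, G}.
Period 3, room 4: eliminating its period and room leaves {B, D, G}.
Period 3, room 5: eliminating its period and room leaves {A, B, D, G}.
Period 3, room 6: eliminating its period and room leaves {A, B, C, D}.
Period 3, room 7: eliminating its period and room leaves {A}.
Period 4, room 1: eliminating its period and room leaves {A, D}.
Period 4, room 2: eliminating its period and room leaves {B}.
Period 4, room 4: eliminating its period and room leaves {B, D, E, F}.
Period 4, room 5: eliminating its period and room leaves {A, B, D, E}.
Period 4, room 6: eliminating its period and room leaves {A, B, D, F}.
Period 5, room 4: eliminating its period and room leaves {D}.
Period 6, room 5: eliminating its period and room leaves {B, D}.
Period 6, room 6: eliminating its period and room leaves {B, D}.
Period 7, room 1: eliminating its period and room leaves {A, C, G}.
Period 7, room 4: eliminating its period and room leaves {B, G}.
Period 7, room 5: eliminating its period and room leaves {A, B, G}.
Period 7, room 6: eliminating its period and room leaves {A, B, C}.
Enumerating the assignments across these blanks that avoid any period or room repeat gives 12 completions.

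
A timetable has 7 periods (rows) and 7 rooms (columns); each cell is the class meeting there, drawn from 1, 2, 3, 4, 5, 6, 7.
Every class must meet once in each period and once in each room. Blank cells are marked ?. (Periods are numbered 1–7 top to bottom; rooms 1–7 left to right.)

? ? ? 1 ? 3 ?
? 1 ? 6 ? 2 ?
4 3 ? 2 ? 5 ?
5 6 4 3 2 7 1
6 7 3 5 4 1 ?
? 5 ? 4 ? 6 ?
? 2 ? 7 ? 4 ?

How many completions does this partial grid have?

Period 1, room 1: eliminating its period and room leaves {2, 7}.
Period 1, room 2: eliminating its period and room leaves {4}.
Period 1, room 3: eliminating its period and room leaves {2, 5, 6, 7}.
Period 1, room 5: eliminating its period and room leaves {5, 6, 7}.
Period 1, room 7: eliminating its period and room leaves {2, 4, 5, 6, 7}.
Period 2, room 1: eliminating its period and room leaves {3, 7}.
Period 2, room 3: eliminating its period and room leaves {5, 7}.
Period 2, room 5: eliminating its period and room leaves {3, 5, 7}.
Period 2, room 7: eliminating its period and room leaves {3, 4, 5, 7}.
Period 3, room 3: eliminating its period and room leaves {1, 6, 7}.
Period 3, room 5: eliminating its period and room leaves {1, 6, 7}.
Period 3, room 7: eliminating its period and room leaves {6, 7}.
Period 5, room 7: eliminating its period and room leaves {2}.
Period 6, room 1: eliminating its period and room leaves {1, 2, 3, 7}.
Period 6, room 3: eliminating its period and room leaves {1, 2, 7}.
Period 6, room 5: eliminating its period and room leaves {1, 3, 7}.
Period 6, room 7: eliminating its period and room leaves {2, 3, 7}.
Period 7, room 1: eliminating its period and room leaves {1, 3}.
Period 7, room 3: eliminating its period and room leaves {1, 5, 6}.
Period 7, room 5: eliminating its period and room leaves {1, 3, 5, 6}.
Period 7, room 7: eliminating its period and room leaves {3, 5, 6}.
Enumerating the assignments across these blanks that avoid any period or room repeat gives 12 completions.

12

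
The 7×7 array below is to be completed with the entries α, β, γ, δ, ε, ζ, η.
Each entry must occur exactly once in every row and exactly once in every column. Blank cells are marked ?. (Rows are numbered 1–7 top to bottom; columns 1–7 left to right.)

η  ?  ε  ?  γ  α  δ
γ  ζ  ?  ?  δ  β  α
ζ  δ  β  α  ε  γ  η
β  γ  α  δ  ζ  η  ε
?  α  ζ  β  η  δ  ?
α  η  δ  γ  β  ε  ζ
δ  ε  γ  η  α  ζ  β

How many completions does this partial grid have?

1

Row 1, column 2: eliminating its row and column leaves {β}.
Row 1, column 4: eliminating its row and column leaves {ζ}.
Row 2, column 3: eliminating its row and column leaves {η}.
Row 2, column 4: eliminating its row and column leaves {ε}.
Row 5, column 1: eliminating its row and column leaves {ε}.
Row 5, column 7: eliminating its row and column leaves {γ}.
Only one assignment across all blanks avoids any row or column repeat, giving 1 completion.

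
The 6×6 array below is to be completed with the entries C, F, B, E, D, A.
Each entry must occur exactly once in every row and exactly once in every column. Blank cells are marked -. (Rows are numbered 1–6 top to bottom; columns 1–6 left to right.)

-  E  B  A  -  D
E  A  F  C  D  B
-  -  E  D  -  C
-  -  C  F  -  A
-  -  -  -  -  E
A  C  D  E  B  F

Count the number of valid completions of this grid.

Row 1, column 1: eliminating its row and column leaves {C, F}.
Row 1, column 5: eliminating its row and column leaves {C, F}.
Row 3, column 1: eliminating its row and column leaves {F, B}.
Row 3, column 2: eliminating its row and column leaves {F, B}.
Row 3, column 5: eliminating its row and column leaves {F, A}.
Row 4, column 1: eliminating its row and column leaves {B, D}.
Row 4, column 2: eliminating its row and column leaves {B, D}.
Row 4, column 5: eliminating its row and column leaves {E}.
Row 5, column 1: eliminating its row and column leaves {C, F, B, D}.
Row 5, column 2: eliminating its row and column leaves {F, B, D}.
Row 5, column 3: eliminating its row and column leaves {A}.
Row 5, column 4: eliminating its row and column leaves {B}.
Row 5, column 5: eliminating its row and column leaves {C, F, A}.
Enumerating the assignments across these blanks that avoid any row or column repeat gives 3 completions.

3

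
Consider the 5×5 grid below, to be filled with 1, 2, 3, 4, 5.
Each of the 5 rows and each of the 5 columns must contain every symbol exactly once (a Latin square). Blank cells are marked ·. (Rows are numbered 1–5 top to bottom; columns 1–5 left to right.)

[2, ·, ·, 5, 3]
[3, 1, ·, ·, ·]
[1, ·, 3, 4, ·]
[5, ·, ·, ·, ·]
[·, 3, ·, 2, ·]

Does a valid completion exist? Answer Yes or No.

Row 2, column 4: row 2 together with column 4 already contain {1, 2, 3, 4, 5} — every symbol — so nothing can go there. The grid has no valid completion.

No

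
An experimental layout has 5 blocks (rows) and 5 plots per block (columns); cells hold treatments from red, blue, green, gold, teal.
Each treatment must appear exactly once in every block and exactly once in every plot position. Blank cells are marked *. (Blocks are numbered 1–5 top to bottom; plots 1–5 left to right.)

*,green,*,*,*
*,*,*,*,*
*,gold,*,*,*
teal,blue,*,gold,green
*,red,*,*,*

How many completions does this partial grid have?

Block 1, plot 1: eliminating its block and plot leaves {red, blue, gold}.
Block 1, plot 3: eliminating its block and plot leaves {red, blue, gold, teal}.
Block 1, plot 4: eliminating its block and plot leaves {red, blue, teal}.
Block 1, plot 5: eliminating its block and plot leaves {red, blue, gold, teal}.
Block 2, plot 1: eliminating its block and plot leaves {red, blue, green, gold}.
Block 2, plot 2: eliminating its block and plot leaves {teal}.
Block 2, plot 3: eliminating its block and plot leaves {red, blue, green, gold, teal}.
Block 2, plot 4: eliminating its block and plot leaves {red, blue, green, teal}.
Block 2, plot 5: eliminating its block and plot leaves {red, blue, gold, teal}.
Block 3, plot 1: eliminating its block and plot leaves {red, blue, green}.
Block 3, plot 3: eliminating its block and plot leaves {red, blue, green, teal}.
Block 3, plot 4: eliminating its block and plot leaves {red, blue, green, teal}.
Block 3, plot 5: eliminating its block and plot leaves {red, blue, teal}.
Block 4, plot 3: eliminating its block and plot leaves {red}.
Block 5, plot 1: eliminating its block and plot leaves {blue, green, gold}.
Block 5, plot 3: eliminating its block and plot leaves {blue, green, gold, teal}.
Block 5, plot 4: eliminating its block and plot leaves {blue, green, teal}.
Block 5, plot 5: eliminating its block and plot leaves {blue, gold, teal}.
Enumerating the assignments across these blanks that avoid any block or plot repeat gives 56 completions.

56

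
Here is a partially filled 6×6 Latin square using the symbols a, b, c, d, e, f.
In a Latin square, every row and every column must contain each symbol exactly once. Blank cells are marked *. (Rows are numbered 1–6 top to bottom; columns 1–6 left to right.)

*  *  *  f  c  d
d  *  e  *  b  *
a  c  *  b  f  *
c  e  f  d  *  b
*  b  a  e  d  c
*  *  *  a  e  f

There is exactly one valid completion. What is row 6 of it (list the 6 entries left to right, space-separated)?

Row 6, column 1: row 6 has {a, e, f} and column 1 has {a, c, d}, leaving only b.
Row 6, column 2: row 6 has {a, b, e, f} and column 2 has {b, c, e}, leaving only d.
Row 6, column 3: row 6 has {a, b, d, e, f} and column 3 has {a, e, f}, leaving only c.
So row 6 reads: b d c a e f.

b d c a e f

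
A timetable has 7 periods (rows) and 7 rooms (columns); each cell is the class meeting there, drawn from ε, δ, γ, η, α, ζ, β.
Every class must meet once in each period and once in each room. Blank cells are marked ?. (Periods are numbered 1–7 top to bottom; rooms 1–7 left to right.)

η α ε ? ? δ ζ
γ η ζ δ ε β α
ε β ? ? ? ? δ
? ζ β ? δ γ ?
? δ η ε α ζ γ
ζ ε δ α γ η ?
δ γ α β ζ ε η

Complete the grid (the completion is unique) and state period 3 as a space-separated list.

Period 3, room 3: period 3 has {ε, δ, β} and room 3 has {ε, δ, η, α, ζ, β}, leaving only γ.
Period 3, room 5: period 3 has {ε, δ, γ, β} and room 5 has {ε, δ, γ, α, ζ}, leaving only η.
Period 3, room 4: period 3 has {ε, δ, γ, η, β} and room 4 has {ε, δ, α, β}, leaving only ζ.
Period 3, room 6: period 3 has {ε, δ, γ, η, ζ, β} and room 6 has {ε, δ, γ, η, ζ, β}, leaving only α.
So period 3 reads: ε β γ ζ η α δ.

ε β γ ζ η α δ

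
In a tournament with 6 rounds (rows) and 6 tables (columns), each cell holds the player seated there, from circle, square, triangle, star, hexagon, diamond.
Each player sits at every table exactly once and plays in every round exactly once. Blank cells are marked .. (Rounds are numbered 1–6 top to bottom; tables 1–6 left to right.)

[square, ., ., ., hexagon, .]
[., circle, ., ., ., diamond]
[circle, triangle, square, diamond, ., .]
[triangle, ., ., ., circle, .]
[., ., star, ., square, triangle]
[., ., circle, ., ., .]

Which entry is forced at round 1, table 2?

Round 3, table 5: round 3 has {circle, square, triangle, diamond} and table 5 has {circle, square, hexagon}, leaving only star.
Round 2, table 5: round 2 has {circle, diamond} and table 5 has {circle, square, star, hexagon}, leaving only triangle.
Round 2, table 3: round 2 has {circle, triangle, diamond} and table 3 has {circle, square, star}, leaving only hexagon.
Round 2, table 1: round 2 has {circle, triangle, hexagon, diamond} and table 1 has {circle, square, triangle}, leaving only star.
Round 2, table 4: round 2 has {circle, triangle, star, hexagon, diamond} and table 4 has {diamond}, leaving only square.
Round 3, table 6: round 3 has {circle, square, triangle, star, diamond} and table 6 has {triangle, diamond}, leaving only hexagon.
Round 4, table 3: round 4 has {circle, triangle} and table 3 has {circle, square, star, hexagon}, leaving only diamond.
Round 1, table 3: round 1 has {square, hexagon} and table 3 has {circle, square, star, hexagon, diamond}, leaving only triangle.
Round 6, table 5: round 6 has {circle} and table 5 has {circle, square, triangle, star, hexagon}, leaving only diamond.
Round 6, table 1: round 6 has {circle, diamond} and table 1 has {circle, square, triangle, star}, leaving only hexagon.
Round 5, table 1: round 5 has {square, triangle, star} and table 1 has {circle, square, triangle, star, hexagon}, leaving only diamond.
Round 5, table 2: round 5 has {square, triangle, star, diamond} and table 2 has {circle, triangle}, leaving only hexagon.
Round 5, table 4: round 5 has {square, triangle, star, hexagon, diamond} and table 4 has {square, diamond}, leaving only circle.
Round 1, table 4: round 1 has {square, triangle, hexagon} and table 4 has {circle, square, diamond}, leaving only star.
Round 1 already has {square, triangle, star, hexagon} and table 2 already has {circle, triangle, hexagon}, so round 1, table 2 must be diamond.

diamond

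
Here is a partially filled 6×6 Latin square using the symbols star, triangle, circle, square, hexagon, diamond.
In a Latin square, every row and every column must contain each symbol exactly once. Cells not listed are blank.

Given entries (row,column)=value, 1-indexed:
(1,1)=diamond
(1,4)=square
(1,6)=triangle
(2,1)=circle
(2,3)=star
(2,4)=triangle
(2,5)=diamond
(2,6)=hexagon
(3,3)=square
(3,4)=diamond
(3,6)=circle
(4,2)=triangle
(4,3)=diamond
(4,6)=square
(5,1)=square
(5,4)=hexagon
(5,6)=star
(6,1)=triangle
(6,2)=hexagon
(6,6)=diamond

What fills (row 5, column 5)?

circle

Row 2, column 2: row 2 has {star, triangle, circle, hexagon, diamond} and column 2 has {triangle, hexagon}, leaving only square.
Row 3, column 2: row 3 has {circle, square, diamond} and column 2 has {triangle, square, hexagon}, leaving only star.
Row 1, column 2: row 1 has {triangle, square, diamond} and column 2 has {star, triangle, square, hexagon}, leaving only circle.
Row 1, column 3: row 1 has {triangle, circle, square, diamond} and column 3 has {star, square, diamond}, leaving only hexagon.
Row 1, column 5: row 1 has {triangle, circle, square, hexagon, diamond} and column 5 has {diamond}, leaving only star.
Row 3, column 1: row 3 has {star, circle, square, diamond} and column 1 has {triangle, circle, square, diamond}, leaving only hexagon.
Row 3, column 5: row 3 has {star, circle, square, hexagon, diamond} and column 5 has {star, diamond}, leaving only triangle.
Row 5 already has {star, square, hexagon} and column 5 already has {star, triangle, diamond}, so row 5, column 5 must be circle.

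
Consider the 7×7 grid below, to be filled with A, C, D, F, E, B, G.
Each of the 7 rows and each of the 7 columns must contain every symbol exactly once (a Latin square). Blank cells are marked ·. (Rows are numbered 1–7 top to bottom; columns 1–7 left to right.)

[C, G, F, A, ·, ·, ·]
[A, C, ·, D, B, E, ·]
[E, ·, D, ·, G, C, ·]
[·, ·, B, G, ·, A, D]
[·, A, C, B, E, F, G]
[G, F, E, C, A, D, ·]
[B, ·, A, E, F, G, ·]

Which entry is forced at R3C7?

A

Row 1, column 5: row 1 has {A, C, F, G} and column 5 has {A, F, E, B, G}, leaving only D.
Row 1, column 6: row 1 has {A, C, D, F, G} and column 6 has {A, C, D, F, E, G}, leaving only B.
Row 1, column 7: row 1 has {A, C, D, F, B, G} and column 7 has {D, G}, leaving only E.
Row 2, column 3: row 2 has {A, C, D, E, B} and column 3 has {A, C, D, F, E, B}, leaving only G.
Row 2, column 7: row 2 has {A, C, D, E, B, G} and column 7 has {D, E, G}, leaving only F.
Row 3, column 2: row 3 has {C, D, E, G} and column 2 has {A, C, F, G}, leaving only B.
Row 3 already has {C, D, E, B, G} and column 7 already has {D, F, E, G}, so row 3, column 7 must be A.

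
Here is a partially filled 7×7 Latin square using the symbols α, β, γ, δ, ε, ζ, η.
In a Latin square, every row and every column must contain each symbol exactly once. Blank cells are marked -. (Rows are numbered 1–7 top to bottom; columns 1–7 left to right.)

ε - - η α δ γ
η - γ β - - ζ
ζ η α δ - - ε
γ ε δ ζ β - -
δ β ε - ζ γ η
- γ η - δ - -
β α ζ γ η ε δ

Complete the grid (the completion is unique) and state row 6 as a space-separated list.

Row 6, column 1: row 6 has {γ, δ, η} and column 1 has {β, γ, δ, ε, ζ, η}, leaving only α.
Row 6, column 4: row 6 has {α, γ, δ, η} and column 4 has {β, γ, δ, ζ, η}, leaving only ε.
Row 6, column 7: row 6 has {α, γ, δ, ε, η} and column 7 has {γ, δ, ε, ζ, η}, leaving only β.
Row 6, column 6: row 6 has {α, β, γ, δ, ε, η} and column 6 has {γ, δ, ε}, leaving only ζ.
So row 6 reads: α γ η ε δ ζ β.

α γ η ε δ ζ β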